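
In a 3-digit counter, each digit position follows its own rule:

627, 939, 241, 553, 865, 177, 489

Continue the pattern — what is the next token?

First digit: +3 each step, mod 10, so 6, 9, 2, 5, 8, 1, 4 → 7.
Second digit: 2, 3, 4, 5, 6, 7, 8 → 9 (+1 each step, mod 10).
Third digit: 7, 9, 1, 3, 5, 7, 9 → 1 (+2 each step, mod 10).
Putting it together: 791.

791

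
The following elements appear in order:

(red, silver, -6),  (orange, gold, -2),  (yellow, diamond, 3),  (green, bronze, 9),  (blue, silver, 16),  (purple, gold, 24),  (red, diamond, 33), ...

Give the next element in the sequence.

For the colour, repeats red → orange → yellow → green → blue → purple: red, orange, yellow, green, blue, purple, red → orange.
For the rank, repeats silver → gold → diamond → bronze: silver, gold, diamond, bronze, silver, gold, diamond → bronze.
Third component — differences are 4, 5, 6, … (increasing by 1 each time): -6, -2, 3, 9, 16, 24, 33 → 43.
So the next element is (orange, bronze, 43).

(orange, bronze, 43)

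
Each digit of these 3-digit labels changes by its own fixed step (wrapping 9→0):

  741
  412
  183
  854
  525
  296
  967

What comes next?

638

First digit: −3 each step, mod 10, so 7, 4, 1, 8, 5, 2, 9 → 6.
Second digit: −3 each step, mod 10; 4, 1, 8, 5, 2, 9, 6 → 3.
Third digit: +1 each step, mod 10; 1, 2, 3, 4, 5, 6, 7 → 8.
So the next label is 638.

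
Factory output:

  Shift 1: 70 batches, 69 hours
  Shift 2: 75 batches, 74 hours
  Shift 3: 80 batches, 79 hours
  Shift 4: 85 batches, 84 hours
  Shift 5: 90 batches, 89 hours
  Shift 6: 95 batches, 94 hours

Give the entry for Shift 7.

Batches: +5 each step, so 70, 75, 80, 85, 90, 95 → 100.
Hours — always 1 less than the batches: 69, 74, 79, 84, 89, 94 → 99.
Putting it together: 100 batches, 99 hours.

100 batches, 99 hours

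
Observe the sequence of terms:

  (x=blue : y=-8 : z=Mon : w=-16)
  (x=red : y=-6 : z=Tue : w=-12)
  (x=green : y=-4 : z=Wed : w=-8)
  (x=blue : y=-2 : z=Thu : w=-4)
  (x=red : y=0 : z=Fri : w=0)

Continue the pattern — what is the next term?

(x=green : y=2 : z=Sat : w=4)

X: repeats blue → red → green; blue, red, green, blue, red → green.
Y: +2 each step, so -8, -6, -4, -2, 0 → 2.
Z goes Mon, Tue, Wed, Thu, Fri → Sat (runs through the weekdays Mon→Sun).
W: always 2 × the y, so -16, -12, -8, -4, 0 → 4.
So the next term is (x=green : y=2 : z=Sat : w=4).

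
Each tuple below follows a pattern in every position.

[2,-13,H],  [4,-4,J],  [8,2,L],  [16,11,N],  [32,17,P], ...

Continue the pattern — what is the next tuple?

[64,26,R]

First entry — ×2 each step: 2, 4, 8, 16, 32 → 64.
Second entry — alternating steps +9, +6, +9, +6, …: -13, -4, 2, 11, 17 → 26.
Letter: letters move forward 2 places in the alphabet, so H, J, L, N, P → R.
Putting it together: [64,26,R].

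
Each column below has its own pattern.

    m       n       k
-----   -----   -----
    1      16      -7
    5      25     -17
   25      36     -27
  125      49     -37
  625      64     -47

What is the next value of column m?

3125

Column m goes 1, 5, 25, 125, 625 → 3125 (×5 each step).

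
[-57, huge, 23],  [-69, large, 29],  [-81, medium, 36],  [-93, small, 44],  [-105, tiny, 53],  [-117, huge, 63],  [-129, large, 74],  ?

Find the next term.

First part: -57, -69, -81, -93, -105, -117, -129 → -141 (−12 each step).
Size — repeats huge → large → medium → small → tiny: huge, large, medium, small, tiny, huge, large → medium.
Third part: 23, 29, 36, 44, 53, 63, 74 → 86 (differences are 6, 7, 8, … (increasing by 1 each time)).
Combining the parts gives [-141, medium, 86].

[-141, medium, 86]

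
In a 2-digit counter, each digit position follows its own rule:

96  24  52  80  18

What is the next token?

First digit goes 9, 2, 5, 8, 1 → 4 (+3 each step, mod 10).
Second digit: −2 each step, mod 10; 6, 4, 2, 0, 8 → 6.
Putting it together: 46.

46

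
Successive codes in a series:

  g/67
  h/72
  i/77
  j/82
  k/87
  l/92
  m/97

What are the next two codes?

n/102, o/107

Letter — letters move forward 1 place in the alphabet: g, h, i, j, k, l, m → n → o.
Second component — +5 each step: 67, 72, 77, 82, 87, 92, 97 → 102 → 107.
Putting the parts together: n/102 and then o/107.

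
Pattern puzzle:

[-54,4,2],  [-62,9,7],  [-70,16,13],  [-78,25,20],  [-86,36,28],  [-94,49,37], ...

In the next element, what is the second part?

For the second part, perfect squares: 2², 3², 4², …: 4, 9, 16, 25, 36, 49 → 64.

64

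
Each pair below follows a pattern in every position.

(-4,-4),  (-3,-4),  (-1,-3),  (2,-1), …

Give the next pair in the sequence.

(6,2)

First slot — differences are 1, 2, 3, … (increasing by 1 each time): -4, -3, -1, 2 → 6.
Second slot goes -4, -4, -3, -1 → 2 (always the previous value of the first slot).
Putting it together: (6,2).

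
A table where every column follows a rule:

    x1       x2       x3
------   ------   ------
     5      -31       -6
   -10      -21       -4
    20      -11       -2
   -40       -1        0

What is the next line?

80  9  2

Column x1 — ×(-2) each step: 5, -10, 20, -40 → 80.
For the column x2, +10 each step: -31, -21, -11, -1 → 9.
For the column x3, +2 each step: -6, -4, -2, 0 → 2.
Putting it together: 80  9  2.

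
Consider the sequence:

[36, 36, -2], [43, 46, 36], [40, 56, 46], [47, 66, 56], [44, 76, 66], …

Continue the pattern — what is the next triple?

[51, 86, 76]

First value: alternating steps +7, −3, +7, −3, …, so 36, 43, 40, 47, 44 → 51.
Second value: +10 each step; 36, 46, 56, 66, 76 → 86.
Third value goes -2, 36, 46, 56, 66 → 76 (always the previous value of the second value).
Putting it together: [51, 86, 76].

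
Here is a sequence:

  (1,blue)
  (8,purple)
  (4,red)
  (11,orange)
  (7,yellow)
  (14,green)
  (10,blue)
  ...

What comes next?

(17,purple)

For the first value, alternating steps +7, −4, +7, −4, …: 1, 8, 4, 11, 7, 14, 10 → 17.
Colour: repeats blue → purple → red → orange → yellow → green, so blue, purple, red, orange, yellow, green, blue → purple.
So the next tuple is (17,purple).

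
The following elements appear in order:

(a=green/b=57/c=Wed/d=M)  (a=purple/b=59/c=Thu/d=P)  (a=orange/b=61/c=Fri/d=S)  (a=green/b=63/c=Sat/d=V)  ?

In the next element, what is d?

Y

For the d, letters move forward 3 places in the alphabet: M, P, S, V → Y.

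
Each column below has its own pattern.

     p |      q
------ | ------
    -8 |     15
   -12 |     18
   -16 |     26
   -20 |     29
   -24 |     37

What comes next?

Column p — −4 each step: -8, -12, -16, -20, -24 → -28.
For the column q, alternating steps +3, +8, +3, +8, …: 15, 18, 26, 29, 37 → 40.
Combining the parts gives -28  40.

-28  40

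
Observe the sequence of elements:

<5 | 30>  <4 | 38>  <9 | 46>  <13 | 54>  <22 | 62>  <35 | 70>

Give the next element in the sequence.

<57 | 78>

First slot: 5, 4, 9, 13, 22, 35 → 57 (each term is the sum of the two before it).
Second slot — +8 each step: 30, 38, 46, 54, 62, 70 → 78.
Putting it together: <57 | 78>.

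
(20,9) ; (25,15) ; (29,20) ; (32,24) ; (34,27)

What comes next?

First entry goes 20, 25, 29, 32, 34 → 35 (differences are 5, 4, 3, … (decreasing by 1 each time)).
Second entry: 9, 15, 20, 24, 27 → 29 (differences are 6, 5, 4, … (decreasing by 1 each time)).
Putting it together: (35,29).

(35,29)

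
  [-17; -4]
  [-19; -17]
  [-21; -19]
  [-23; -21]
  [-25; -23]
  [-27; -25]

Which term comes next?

First part — −2 each step: -17, -19, -21, -23, -25, -27 → -29.
Second part: always the previous value of the first part; -4, -17, -19, -21, -23, -25 → -27.
So the next term is [-29; -27].

[-29; -27]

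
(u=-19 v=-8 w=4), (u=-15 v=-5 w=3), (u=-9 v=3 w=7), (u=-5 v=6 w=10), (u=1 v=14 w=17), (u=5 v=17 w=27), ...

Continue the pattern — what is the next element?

U goes -19, -15, -9, -5, 1, 5 → 11 (alternating steps +4, +6, +4, +6, …).
V: -8, -5, 3, 6, 14, 17 → 25 (alternating steps +3, +8, +3, +8, …).
For the w, each term is the sum of the two before it: 4, 3, 7, 10, 17, 27 → 44.
So the next element is (u=11 v=25 w=44).

(u=11 v=25 w=44)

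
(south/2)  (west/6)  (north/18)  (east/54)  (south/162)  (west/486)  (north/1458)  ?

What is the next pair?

Direction: repeats south → west → north → east; south, west, north, east, south, west, north → east.
Second entry: ×3 each step, so 2, 6, 18, 54, 162, 486, 1458 → 4374.
So the next pair is (east/4374).

(east/4374)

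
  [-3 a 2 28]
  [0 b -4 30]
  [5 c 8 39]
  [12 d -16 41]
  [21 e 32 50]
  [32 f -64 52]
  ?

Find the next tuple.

[45 g 128 61]

First slot: differences are 3, 5, 7, … (increasing by 2 each time), so -3, 0, 5, 12, 21, 32 → 45.
Letter goes a, b, c, d, e, f → g (letters move forward 1 place in the alphabet).
Third slot: 2, -4, 8, -16, 32, -64 → 128 (×(-2) each step).
Fourth slot: alternating steps +2, +9, +2, +9, …; 28, 30, 39, 41, 50, 52 → 61.
Putting it together: [45 g 128 61].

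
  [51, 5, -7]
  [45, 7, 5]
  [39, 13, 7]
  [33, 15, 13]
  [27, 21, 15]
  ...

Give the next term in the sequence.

[21, 23, 21]

First part: 51, 45, 39, 33, 27 → 21 (−6 each step).
Second part: 5, 7, 13, 15, 21 → 23 (alternating steps +2, +6, +2, +6, …).
Third part: always the previous value of the second part, so -7, 5, 7, 13, 15 → 21.
Combining the parts gives [21, 23, 21].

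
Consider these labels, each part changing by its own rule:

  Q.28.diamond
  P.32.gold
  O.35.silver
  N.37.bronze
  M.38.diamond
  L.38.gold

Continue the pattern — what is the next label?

K.37.silver

Letter: Q, P, O, N, M, L → K (letters move back 1 place in the alphabet).
For the second component, differences are 4, 3, 2, … (decreasing by 1 each time): 28, 32, 35, 37, 38, 38 → 37.
Rank: repeats diamond → gold → silver → bronze; diamond, gold, silver, bronze, diamond, gold → silver.
Combining the parts gives K.37.silver.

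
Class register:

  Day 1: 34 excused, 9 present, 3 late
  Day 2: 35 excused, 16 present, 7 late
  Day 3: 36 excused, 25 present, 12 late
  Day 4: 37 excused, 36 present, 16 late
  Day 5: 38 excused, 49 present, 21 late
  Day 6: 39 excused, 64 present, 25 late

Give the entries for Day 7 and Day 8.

For the excused, +1 each step: 34, 35, 36, 37, 38, 39 → 40 → 41.
Present — perfect squares: 3², 4², 5², …: 9, 16, 25, 36, 49, 64 → 81 → 100.
Late: alternating steps +4, +5, +4, +5, …, so 3, 7, 12, 16, 21, 25 → 30 → 34.
Putting the parts together: 40 excused, 81 present, 30 late and then 41 excused, 100 present, 34 late.

40 excused, 81 present, 30 late; 41 excused, 100 present, 34 late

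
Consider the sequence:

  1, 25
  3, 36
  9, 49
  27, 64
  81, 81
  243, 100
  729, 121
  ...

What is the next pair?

First slot: ×3 each step, so 1, 3, 9, 27, 81, 243, 729 → 2187.
Second slot: perfect squares: 5², 6², 7², …; 25, 36, 49, 64, 81, 100, 121 → 144.
Putting it together: 2187, 144.

2187, 144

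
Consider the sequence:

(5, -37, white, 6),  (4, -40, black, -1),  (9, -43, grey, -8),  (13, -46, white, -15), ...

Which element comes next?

First slot: 5, 4, 9, 13 → 22 (each term is the sum of the two before it).
Second slot — −3 each step: -37, -40, -43, -46 → -49.
Shade: repeats white → black → grey, so white, black, grey, white → black.
For the fourth slot, −7 each step: 6, -1, -8, -15 → -22.
So the next element is (22, -49, black, -22).

(22, -49, black, -22)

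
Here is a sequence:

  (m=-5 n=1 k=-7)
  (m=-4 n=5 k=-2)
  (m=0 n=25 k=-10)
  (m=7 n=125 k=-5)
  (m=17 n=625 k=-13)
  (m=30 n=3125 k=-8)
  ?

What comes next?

M: -5, -4, 0, 7, 17, 30 → 46 (differences are 1, 4, 7, … (increasing by 3 each time)).
N: 1, 5, 25, 125, 625, 3125 → 15625 (×5 each step).
K: alternating steps +5, −8, +5, −8, …; -7, -2, -10, -5, -13, -8 → -16.
Putting it together: (m=46 n=15625 k=-16).

(m=46 n=15625 k=-16)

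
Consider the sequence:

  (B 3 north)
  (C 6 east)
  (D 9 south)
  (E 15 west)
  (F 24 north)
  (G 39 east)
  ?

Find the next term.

(H 63 south)

Letter: letters move forward 1 place in the alphabet, so B, C, D, E, F, G → H.
Second part: 3, 6, 9, 15, 24, 39 → 63 (each term is the sum of the two before it).
Direction — repeats north → east → south → west: north, east, south, west, north, east → south.
Putting it together: (H 63 south).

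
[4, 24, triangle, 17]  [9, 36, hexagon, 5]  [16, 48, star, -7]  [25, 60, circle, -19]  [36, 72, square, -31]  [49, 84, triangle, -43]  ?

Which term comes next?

[64, 96, hexagon, -55]

First part: perfect squares: 2², 3², 4², …; 4, 9, 16, 25, 36, 49 → 64.
Second part — +12 each step: 24, 36, 48, 60, 72, 84 → 96.
Shape goes triangle, hexagon, star, circle, square, triangle → hexagon (repeats triangle → hexagon → star → circle → square).
Fourth part — together with the second part always sums to 41: 17, 5, -7, -19, -31, -43 → -55.
Putting it together: [64, 96, hexagon, -55].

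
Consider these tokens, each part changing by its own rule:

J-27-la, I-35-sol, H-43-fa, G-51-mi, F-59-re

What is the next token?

E-67-do

For the letter, letters move back 1 place in the alphabet: J, I, H, G, F → E.
Second component goes 27, 35, 43, 51, 59 → 67 (+8 each step).
Note — runs backward through the solfège scale do→ti: la, sol, fa, mi, re → do.
Putting it together: E-67-do.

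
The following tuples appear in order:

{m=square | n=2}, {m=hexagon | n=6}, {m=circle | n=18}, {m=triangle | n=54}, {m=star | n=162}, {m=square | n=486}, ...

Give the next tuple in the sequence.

{m=hexagon | n=1458}

M — repeats square → hexagon → circle → triangle → star: square, hexagon, circle, triangle, star, square → hexagon.
N — ×3 each step: 2, 6, 18, 54, 162, 486 → 1458.
Putting it together: {m=hexagon | n=1458}.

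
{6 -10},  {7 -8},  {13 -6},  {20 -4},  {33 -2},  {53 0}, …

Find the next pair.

{86 2}

First slot: each term is the sum of the two before it, so 6, 7, 13, 20, 33, 53 → 86.
Second slot — +2 each step: -10, -8, -6, -4, -2, 0 → 2.
Combining the parts gives {86 2}.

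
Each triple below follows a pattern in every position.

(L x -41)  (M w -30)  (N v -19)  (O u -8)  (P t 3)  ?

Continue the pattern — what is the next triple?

First letter goes L, M, N, O, P → Q (letters move forward 1 place in the alphabet).
Second letter: letters move back 1 place in the alphabet; x, w, v, u, t → s.
Third component: -41, -30, -19, -8, 3 → 14 (+11 each step).
Combining the parts gives (Q s 14).

(Q s 14)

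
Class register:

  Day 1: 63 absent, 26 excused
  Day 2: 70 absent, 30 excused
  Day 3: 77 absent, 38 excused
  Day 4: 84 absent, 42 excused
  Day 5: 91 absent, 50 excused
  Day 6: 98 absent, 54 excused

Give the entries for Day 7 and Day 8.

105 absent, 62 excused; 112 absent, 66 excused

Absent: +7 each step, so 63, 70, 77, 84, 91, 98 → 105 → 112.
For the excused, alternating steps +4, +8, +4, +8, …: 26, 30, 38, 42, 50, 54 → 62 → 66.
So the next two lines are 105 absent, 62 excused and 112 absent, 66 excused.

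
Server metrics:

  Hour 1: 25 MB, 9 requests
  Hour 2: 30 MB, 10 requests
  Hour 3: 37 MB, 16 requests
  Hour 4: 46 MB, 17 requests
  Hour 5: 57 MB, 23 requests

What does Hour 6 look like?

For the MB, differences are 5, 7, 9, … (increasing by 2 each time): 25, 30, 37, 46, 57 → 70.
Requests: alternating steps +1, +6, +1, +6, …, so 9, 10, 16, 17, 23 → 24.
So the next line is 70 MB, 24 requests.

70 MB, 24 requests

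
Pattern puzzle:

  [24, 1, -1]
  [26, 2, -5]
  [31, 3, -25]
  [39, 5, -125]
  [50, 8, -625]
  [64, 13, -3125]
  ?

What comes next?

[81, 21, -15625]

First component — differences are 2, 5, 8, … (increasing by 3 each time): 24, 26, 31, 39, 50, 64 → 81.
Second component: each term is the sum of the two before it; 1, 2, 3, 5, 8, 13 → 21.
Third component: -1, -5, -25, -125, -625, -3125 → -15625 (×5 each step).
Putting it together: [81, 21, -15625].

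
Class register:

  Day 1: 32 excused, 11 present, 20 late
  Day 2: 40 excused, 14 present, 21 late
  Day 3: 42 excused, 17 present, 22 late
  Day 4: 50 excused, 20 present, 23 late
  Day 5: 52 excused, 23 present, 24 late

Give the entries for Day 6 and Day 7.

Excused: alternating steps +8, +2, +8, +2, …; 32, 40, 42, 50, 52 → 60 → 62.
Present: +3 each step, so 11, 14, 17, 20, 23 → 26 → 29.
Late: +1 each step; 20, 21, 22, 23, 24 → 25 → 26.
So the next two records are 60 excused, 26 present, 25 late and 62 excused, 29 present, 26 late.

60 excused, 26 present, 25 late; 62 excused, 29 present, 26 late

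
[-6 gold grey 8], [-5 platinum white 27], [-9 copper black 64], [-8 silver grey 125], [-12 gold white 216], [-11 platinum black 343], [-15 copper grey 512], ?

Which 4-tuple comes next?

[-14 silver white 729]

For the first slot, alternating steps +1, −4, +1, −4, …: -6, -5, -9, -8, -12, -11, -15 → -14.
Metal: gold, platinum, copper, silver, gold, platinum, copper → silver (repeats gold → platinum → copper → silver).
Shade goes grey, white, black, grey, white, black, grey → white (repeats grey → white → black).
Fourth slot: perfect cubes: 2³, 3³, 4³, …, so 8, 27, 64, 125, 216, 343, 512 → 729.
So the next 4-tuple is [-14 silver white 729].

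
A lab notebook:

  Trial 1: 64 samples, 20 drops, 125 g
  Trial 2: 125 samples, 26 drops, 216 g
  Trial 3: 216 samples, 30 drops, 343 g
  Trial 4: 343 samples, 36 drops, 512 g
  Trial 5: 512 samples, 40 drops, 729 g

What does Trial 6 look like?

Samples: perfect cubes: 4³, 5³, 6³, …; 64, 125, 216, 343, 512 → 729.
Drops: alternating steps +6, +4, +6, +4, …; 20, 26, 30, 36, 40 → 46.
G: perfect cubes: 5³, 6³, 7³, …; 125, 216, 343, 512, 729 → 1000.
So the next row is 729 samples, 46 drops, 1000 g.

729 samples, 46 drops, 1000 g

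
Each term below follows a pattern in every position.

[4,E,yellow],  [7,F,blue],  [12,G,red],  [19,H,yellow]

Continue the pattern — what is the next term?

[28,I,blue]

First coordinate: 4, 7, 12, 19 → 28 (differences are 3, 5, 7, … (increasing by 2 each time)).
Letter — letters move forward 1 place in the alphabet: E, F, G, H → I.
For the colour, repeats yellow → blue → red: yellow, blue, red, yellow → blue.
Putting it together: [28,I,blue].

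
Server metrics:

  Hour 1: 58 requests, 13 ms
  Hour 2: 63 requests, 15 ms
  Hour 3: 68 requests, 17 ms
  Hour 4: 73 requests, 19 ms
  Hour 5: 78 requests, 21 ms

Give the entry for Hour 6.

83 requests, 23 ms

Requests: 58, 63, 68, 73, 78 → 83 (+5 each step).
Ms goes 13, 15, 17, 19, 21 → 23 (+2 each step).
Putting it together: 83 requests, 23 ms.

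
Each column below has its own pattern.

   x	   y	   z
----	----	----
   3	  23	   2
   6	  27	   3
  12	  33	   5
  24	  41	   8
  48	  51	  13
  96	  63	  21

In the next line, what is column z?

Column z: 2, 3, 5, 8, 13, 21 → 34 (each term is the sum of the two before it).

34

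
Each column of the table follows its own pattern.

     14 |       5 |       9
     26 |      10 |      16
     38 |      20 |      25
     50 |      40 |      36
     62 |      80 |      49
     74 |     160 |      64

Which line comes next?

For the first component, +12 each step: 14, 26, 38, 50, 62, 74 → 86.
Second component — ×2 each step: 5, 10, 20, 40, 80, 160 → 320.
Third component: perfect squares: 3², 4², 5², …; 9, 16, 25, 36, 49, 64 → 81.
Combining the parts gives 86  320  81.

86  320  81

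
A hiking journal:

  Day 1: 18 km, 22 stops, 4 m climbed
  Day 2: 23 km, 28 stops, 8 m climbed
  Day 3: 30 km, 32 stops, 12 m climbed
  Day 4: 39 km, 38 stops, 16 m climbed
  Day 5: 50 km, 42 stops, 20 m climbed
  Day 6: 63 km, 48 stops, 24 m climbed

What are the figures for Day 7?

Km: 18, 23, 30, 39, 50, 63 → 78 (differences are 5, 7, 9, … (increasing by 2 each time)).
Stops: alternating steps +6, +4, +6, +4, …, so 22, 28, 32, 38, 42, 48 → 52.
M climbed: +4 each step, so 4, 8, 12, 16, 20, 24 → 28.
Combining the parts gives 78 km, 52 stops, 28 m climbed.

78 km, 52 stops, 28 m climbed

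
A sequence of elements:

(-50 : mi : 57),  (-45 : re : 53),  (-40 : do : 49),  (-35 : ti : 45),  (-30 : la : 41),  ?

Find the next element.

First slot: +5 each step; -50, -45, -40, -35, -30 → -25.
Note goes mi, re, do, ti, la → sol (runs backward through the solfège scale do→ti).
Third slot: −4 each step; 57, 53, 49, 45, 41 → 37.
So the next element is (-25 : sol : 37).

(-25 : sol : 37)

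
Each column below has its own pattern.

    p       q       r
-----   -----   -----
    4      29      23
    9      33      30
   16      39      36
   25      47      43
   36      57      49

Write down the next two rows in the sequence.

Column p goes 4, 9, 16, 25, 36 → 49 → 64 (differences are 5, 7, 9, … (increasing by 2 each time)).
Column q: differences are 4, 6, 8, … (increasing by 2 each time); 29, 33, 39, 47, 57 → 69 → 83.
For the column r, alternating steps +7, +6, +7, +6, …: 23, 30, 36, 43, 49 → 56 → 62.
Putting the parts together: 49  69  56 and then 64  83  62.

49  69  56; 64  83  62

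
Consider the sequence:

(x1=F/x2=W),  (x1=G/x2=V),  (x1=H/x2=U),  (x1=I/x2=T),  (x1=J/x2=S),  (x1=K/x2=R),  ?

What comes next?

For the x1, letters move forward 1 place in the alphabet: F, G, H, I, J, K → L.
X2: W, V, U, T, S, R → Q (letters move back 1 place in the alphabet).
Combining the parts gives (x1=L/x2=Q).

(x1=L/x2=Q)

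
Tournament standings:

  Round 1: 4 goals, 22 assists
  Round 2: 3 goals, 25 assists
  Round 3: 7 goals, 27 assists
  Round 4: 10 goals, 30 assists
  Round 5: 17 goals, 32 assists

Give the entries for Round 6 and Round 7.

27 goals, 35 assists; 44 goals, 37 assists

Goals goes 4, 3, 7, 10, 17 → 27 → 44 (each term is the sum of the two before it).
Assists: alternating steps +3, +2, +3, +2, …, so 22, 25, 27, 30, 32 → 35 → 37.
Putting the parts together: 27 goals, 35 assists and then 44 goals, 37 assists.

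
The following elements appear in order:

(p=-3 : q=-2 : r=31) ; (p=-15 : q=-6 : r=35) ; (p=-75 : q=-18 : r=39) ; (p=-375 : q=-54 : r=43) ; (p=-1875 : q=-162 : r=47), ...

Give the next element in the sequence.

(p=-9375 : q=-486 : r=51)

For the p, ×5 each step: -3, -15, -75, -375, -1875 → -9375.
Q: ×3 each step; -2, -6, -18, -54, -162 → -486.
R: +4 each step, so 31, 35, 39, 43, 47 → 51.
Combining the parts gives (p=-9375 : q=-486 : r=51).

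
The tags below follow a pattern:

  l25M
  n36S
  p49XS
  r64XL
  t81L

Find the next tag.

Letter — letters move forward 2 places in the alphabet: l, n, p, r, t → v.
Second component goes 25, 36, 49, 64, 81 → 100 (perfect squares: 5², 6², 7², …).
Size: M, S, XS, XL, L → M (runs backward through clothing sizes XS→XL).
Combining the parts gives v100M.

v100M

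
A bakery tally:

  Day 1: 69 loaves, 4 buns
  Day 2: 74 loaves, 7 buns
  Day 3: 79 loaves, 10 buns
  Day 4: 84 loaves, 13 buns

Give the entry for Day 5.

89 loaves, 16 buns

Loaves: +5 each step; 69, 74, 79, 84 → 89.
Buns: +3 each step; 4, 7, 10, 13 → 16.
So the next record is 89 loaves, 16 buns.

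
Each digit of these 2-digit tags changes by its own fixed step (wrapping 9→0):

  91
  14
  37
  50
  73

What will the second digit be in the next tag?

For the second digit, +3 each step, mod 10: 1, 4, 7, 0, 3 → 6.

6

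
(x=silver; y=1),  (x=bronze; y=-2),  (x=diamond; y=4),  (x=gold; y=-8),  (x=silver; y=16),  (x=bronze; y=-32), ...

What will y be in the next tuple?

64

Y: 1, -2, 4, -8, 16, -32 → 64 (×(-2) each step).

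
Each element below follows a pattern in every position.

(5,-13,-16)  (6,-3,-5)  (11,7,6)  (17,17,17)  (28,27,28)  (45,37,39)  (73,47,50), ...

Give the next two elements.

(118,57,61), (191,67,72)

First part: 5, 6, 11, 17, 28, 45, 73 → 118 → 191 (each term is the sum of the two before it).
Second part: +10 each step, so -13, -3, 7, 17, 27, 37, 47 → 57 → 67.
For the third part, +11 each step: -16, -5, 6, 17, 28, 39, 50 → 61 → 72.
So the next two elements are (118,57,61) and (191,67,72).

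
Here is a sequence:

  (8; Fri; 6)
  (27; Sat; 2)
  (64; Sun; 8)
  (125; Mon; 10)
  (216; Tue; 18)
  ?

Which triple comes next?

First part: perfect cubes: 2³, 3³, 4³, …; 8, 27, 64, 125, 216 → 343.
For the day, runs through the weekdays Mon→Sun: Fri, Sat, Sun, Mon, Tue → Wed.
Third part: each term is the sum of the two before it, so 6, 2, 8, 10, 18 → 28.
So the next triple is (343; Wed; 28).

(343; Wed; 28)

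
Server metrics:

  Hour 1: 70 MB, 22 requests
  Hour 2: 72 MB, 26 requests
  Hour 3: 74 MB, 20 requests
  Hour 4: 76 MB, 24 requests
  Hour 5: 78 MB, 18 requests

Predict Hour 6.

MB: 70, 72, 74, 76, 78 → 80 (+2 each step).
Requests: 22, 26, 20, 24, 18 → 22 (alternating steps +4, −6, +4, −6, …).
Combining the parts gives 80 MB, 22 requests.

80 MB, 22 requests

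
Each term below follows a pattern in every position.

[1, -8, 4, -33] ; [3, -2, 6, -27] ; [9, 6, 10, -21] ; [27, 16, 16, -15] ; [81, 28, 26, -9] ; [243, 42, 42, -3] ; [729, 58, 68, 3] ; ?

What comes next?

First entry — ×3 each step: 1, 3, 9, 27, 81, 243, 729 → 2187.
Second entry: -8, -2, 6, 16, 28, 42, 58 → 76 (differences are 6, 8, 10, … (increasing by 2 each time)).
Third entry: 4, 6, 10, 16, 26, 42, 68 → 110 (each term is the sum of the two before it).
Fourth entry goes -33, -27, -21, -15, -9, -3, 3 → 9 (+6 each step).
So the next term is [2187, 76, 110, 9].

[2187, 76, 110, 9]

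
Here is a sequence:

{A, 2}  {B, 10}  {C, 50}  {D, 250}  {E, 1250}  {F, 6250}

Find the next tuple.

Letter — letters move forward 1 place in the alphabet: A, B, C, D, E, F → G.
Second slot: ×5 each step; 2, 10, 50, 250, 1250, 6250 → 31250.
So the next tuple is {G, 31250}.

{G, 31250}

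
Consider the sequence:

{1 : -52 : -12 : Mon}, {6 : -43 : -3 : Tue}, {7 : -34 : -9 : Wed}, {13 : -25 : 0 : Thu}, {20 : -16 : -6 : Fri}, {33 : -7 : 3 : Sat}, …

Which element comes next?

{53 : 2 : -3 : Sun}

For the first entry, each term is the sum of the two before it: 1, 6, 7, 13, 20, 33 → 53.
Second entry: +9 each step; -52, -43, -34, -25, -16, -7 → 2.
Third entry: alternating steps +9, −6, +9, −6, …; -12, -3, -9, 0, -6, 3 → -3.
Day — runs through the weekdays Mon→Sun: Mon, Tue, Wed, Thu, Fri, Sat → Sun.
Putting it together: {53 : 2 : -3 : Sun}.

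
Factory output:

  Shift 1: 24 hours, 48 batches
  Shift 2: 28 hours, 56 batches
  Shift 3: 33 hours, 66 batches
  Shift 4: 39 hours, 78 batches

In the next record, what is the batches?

92

For the hours, differences are 4, 5, 6, … (increasing by 1 each time): 24, 28, 33, 39 → 46.
Batches: always 2 × the hours; 48, 56, 66, 78 → 92.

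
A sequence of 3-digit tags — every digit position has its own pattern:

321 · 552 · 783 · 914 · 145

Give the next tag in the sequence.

First digit: +2 each step, mod 10, so 3, 5, 7, 9, 1 → 3.
Second digit — +3 each step, mod 10: 2, 5, 8, 1, 4 → 7.
Third digit goes 1, 2, 3, 4, 5 → 6 (+1 each step, mod 10).
So the next tag is 376.

376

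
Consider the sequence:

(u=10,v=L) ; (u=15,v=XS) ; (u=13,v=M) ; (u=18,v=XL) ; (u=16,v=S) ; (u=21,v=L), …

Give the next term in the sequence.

For the u, alternating steps +5, −2, +5, −2, …: 10, 15, 13, 18, 16, 21 → 19.
V goes L, XS, M, XL, S, L → XS (repeats L → XS → M → XL → S).
Combining the parts gives (u=19,v=XS).

(u=19,v=XS)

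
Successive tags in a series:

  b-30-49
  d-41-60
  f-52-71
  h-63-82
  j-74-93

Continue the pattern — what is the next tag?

l-85-104

Letter goes b, d, f, h, j → l (letters move forward 2 places in the alphabet).
Second component goes 30, 41, 52, 63, 74 → 85 (+11 each step).
Third component: +11 each step, so 49, 60, 71, 82, 93 → 104.
So the next tag is l-85-104.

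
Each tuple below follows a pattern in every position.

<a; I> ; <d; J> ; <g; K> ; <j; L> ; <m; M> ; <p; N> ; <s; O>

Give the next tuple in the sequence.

For the first letter, letters move forward 3 places in the alphabet: a, d, g, j, m, p, s → v.
For the second letter, letters move forward 1 place in the alphabet: I, J, K, L, M, N, O → P.
So the next tuple is <v; P>.

<v; P>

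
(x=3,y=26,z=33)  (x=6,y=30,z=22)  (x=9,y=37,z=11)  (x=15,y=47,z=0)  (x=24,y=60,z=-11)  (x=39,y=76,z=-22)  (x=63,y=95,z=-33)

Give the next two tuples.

(x=102,y=117,z=-44), (x=165,y=142,z=-55)

X: 3, 6, 9, 15, 24, 39, 63 → 102 → 165 (each term is the sum of the two before it).
Y: differences are 4, 7, 10, … (increasing by 3 each time); 26, 30, 37, 47, 60, 76, 95 → 117 → 142.
For the z, −11 each step: 33, 22, 11, 0, -11, -22, -33 → -44 → -55.
Putting the parts together: (x=102,y=117,z=-44) and then (x=165,y=142,z=-55).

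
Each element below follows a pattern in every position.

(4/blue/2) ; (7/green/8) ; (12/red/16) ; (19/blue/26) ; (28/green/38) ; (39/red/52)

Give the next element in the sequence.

First entry — differences are 3, 5, 7, … (increasing by 2 each time): 4, 7, 12, 19, 28, 39 → 52.
Colour — repeats blue → green → red: blue, green, red, blue, green, red → blue.
Third entry: 2, 8, 16, 26, 38, 52 → 68 (differences are 6, 8, 10, … (increasing by 2 each time)).
Combining the parts gives (52/blue/68).

(52/blue/68)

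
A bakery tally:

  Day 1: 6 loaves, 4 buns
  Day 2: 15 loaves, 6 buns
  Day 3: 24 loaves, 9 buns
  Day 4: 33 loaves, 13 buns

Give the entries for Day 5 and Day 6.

For the loaves, +9 each step: 6, 15, 24, 33 → 42 → 51.
Buns — differences are 2, 3, 4, … (increasing by 1 each time): 4, 6, 9, 13 → 18 → 24.
Putting the parts together: 42 loaves, 18 buns and then 51 loaves, 24 buns.

42 loaves, 18 buns; 51 loaves, 24 buns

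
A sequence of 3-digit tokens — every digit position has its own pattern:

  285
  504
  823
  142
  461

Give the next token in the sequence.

First digit: +3 each step, mod 10, so 2, 5, 8, 1, 4 → 7.
Second digit: +2 each step, mod 10, so 8, 0, 2, 4, 6 → 8.
Third digit: −1 each step, mod 10, so 5, 4, 3, 2, 1 → 0.
Combining the parts gives 780.

780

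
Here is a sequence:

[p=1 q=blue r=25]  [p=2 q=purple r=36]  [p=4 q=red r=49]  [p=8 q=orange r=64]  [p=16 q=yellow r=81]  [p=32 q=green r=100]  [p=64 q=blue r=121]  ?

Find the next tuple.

P: ×2 each step; 1, 2, 4, 8, 16, 32, 64 → 128.
Q: repeats blue → purple → red → orange → yellow → green, so blue, purple, red, orange, yellow, green, blue → purple.
R — perfect squares: 5², 6², 7², …: 25, 36, 49, 64, 81, 100, 121 → 144.
Putting it together: [p=128 q=purple r=144].

[p=128 q=purple r=144]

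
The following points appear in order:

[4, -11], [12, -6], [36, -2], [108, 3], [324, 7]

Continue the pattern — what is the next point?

First entry — ×3 each step: 4, 12, 36, 108, 324 → 972.
For the second entry, alternating steps +5, +4, +5, +4, …: -11, -6, -2, 3, 7 → 12.
Combining the parts gives [972, 12].

[972, 12]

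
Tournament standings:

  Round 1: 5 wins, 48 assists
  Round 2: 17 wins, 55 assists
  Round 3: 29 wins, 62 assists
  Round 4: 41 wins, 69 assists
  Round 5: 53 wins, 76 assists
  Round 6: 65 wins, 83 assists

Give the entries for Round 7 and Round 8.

Wins goes 5, 17, 29, 41, 53, 65 → 77 → 89 (+12 each step).
Assists — +7 each step: 48, 55, 62, 69, 76, 83 → 90 → 97.
So the next two rows are 77 wins, 90 assists and 89 wins, 97 assists.

77 wins, 90 assists; 89 wins, 97 assists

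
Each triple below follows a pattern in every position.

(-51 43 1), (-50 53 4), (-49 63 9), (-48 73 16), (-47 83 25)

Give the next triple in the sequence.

(-46 93 36)

First part: +1 each step, so -51, -50, -49, -48, -47 → -46.
Second part goes 43, 53, 63, 73, 83 → 93 (+10 each step).
Third part — perfect squares: 1², 2², 3², …: 1, 4, 9, 16, 25 → 36.
Combining the parts gives (-46 93 36).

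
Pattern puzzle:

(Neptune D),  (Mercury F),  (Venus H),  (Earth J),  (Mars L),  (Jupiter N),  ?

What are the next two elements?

(Saturn P), (Uranus R)

Planet: runs through the planets Mercury→Neptune, so Neptune, Mercury, Venus, Earth, Mars, Jupiter → Saturn → Uranus.
Letter: letters move forward 2 places in the alphabet; D, F, H, J, L, N → P → R.
Putting the parts together: (Saturn P) and then (Uranus R).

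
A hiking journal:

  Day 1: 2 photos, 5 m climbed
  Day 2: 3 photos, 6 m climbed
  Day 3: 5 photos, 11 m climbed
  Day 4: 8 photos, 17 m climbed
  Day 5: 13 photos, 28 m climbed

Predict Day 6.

21 photos, 45 m climbed

For the photos, each term is the sum of the two before it: 2, 3, 5, 8, 13 → 21.
M climbed — each term is the sum of the two before it: 5, 6, 11, 17, 28 → 45.
Putting it together: 21 photos, 45 m climbed.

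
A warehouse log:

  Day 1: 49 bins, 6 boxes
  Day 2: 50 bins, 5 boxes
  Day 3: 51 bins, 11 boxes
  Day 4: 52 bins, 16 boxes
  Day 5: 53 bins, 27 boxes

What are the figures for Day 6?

Bins: +1 each step; 49, 50, 51, 52, 53 → 54.
Boxes: each term is the sum of the two before it; 6, 5, 11, 16, 27 → 43.
Putting it together: 54 bins, 43 boxes.

54 bins, 43 boxes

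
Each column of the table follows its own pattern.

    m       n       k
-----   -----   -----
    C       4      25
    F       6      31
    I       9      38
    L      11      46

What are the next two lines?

O  14  55; R  16  65

Column m: C, F, I, L → O → R (letters move forward 3 places in the alphabet).
Column n: alternating steps +2, +3, +2, +3, …, so 4, 6, 9, 11 → 14 → 16.
For the column k, differences are 6, 7, 8, … (increasing by 1 each time): 25, 31, 38, 46 → 55 → 65.
So the next two lines are O  14  55 and R  16  65.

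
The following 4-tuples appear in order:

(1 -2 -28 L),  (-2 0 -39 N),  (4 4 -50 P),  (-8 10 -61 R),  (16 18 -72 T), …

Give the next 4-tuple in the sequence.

First slot: ×(-2) each step; 1, -2, 4, -8, 16 → -32.
Second slot: differences are 2, 4, 6, … (increasing by 2 each time), so -2, 0, 4, 10, 18 → 28.
Third slot — −11 each step: -28, -39, -50, -61, -72 → -83.
Letter: L, N, P, R, T → V (letters move forward 2 places in the alphabet).
Combining the parts gives (-32 28 -83 V).

(-32 28 -83 V)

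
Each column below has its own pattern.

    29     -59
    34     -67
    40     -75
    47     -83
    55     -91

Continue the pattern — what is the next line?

64  -99

First component — differences are 5, 6, 7, … (increasing by 1 each time): 29, 34, 40, 47, 55 → 64.
Second component goes -59, -67, -75, -83, -91 → -99 (−8 each step).
Putting it together: 64  -99.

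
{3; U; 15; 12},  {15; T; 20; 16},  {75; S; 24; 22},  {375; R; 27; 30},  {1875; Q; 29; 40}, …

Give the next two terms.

First coordinate: ×5 each step, so 3, 15, 75, 375, 1875 → 9375 → 46875.
Letter — letters move back 1 place in the alphabet: U, T, S, R, Q → P → O.
For the third coordinate, differences are 5, 4, 3, … (decreasing by 1 each time): 15, 20, 24, 27, 29 → 30 → 30.
Fourth coordinate: 12, 16, 22, 30, 40 → 52 → 66 (differences are 4, 6, 8, … (increasing by 2 each time)).
So the next two terms are {9375; P; 30; 52} and {46875; O; 30; 66}.

{9375; P; 30; 52}, {46875; O; 30; 66}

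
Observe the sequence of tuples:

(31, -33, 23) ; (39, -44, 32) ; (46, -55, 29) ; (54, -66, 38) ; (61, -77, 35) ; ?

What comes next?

First value — alternating steps +8, +7, +8, +7, …: 31, 39, 46, 54, 61 → 69.
For the second value, −11 each step: -33, -44, -55, -66, -77 → -88.
Third value: 23, 32, 29, 38, 35 → 44 (alternating steps +9, −3, +9, −3, …).
Combining the parts gives (69, -88, 44).

(69, -88, 44)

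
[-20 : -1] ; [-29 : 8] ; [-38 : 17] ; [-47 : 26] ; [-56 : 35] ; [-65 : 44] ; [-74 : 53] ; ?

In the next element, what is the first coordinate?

First coordinate: −9 each step, so -20, -29, -38, -47, -56, -65, -74 → -83.

-83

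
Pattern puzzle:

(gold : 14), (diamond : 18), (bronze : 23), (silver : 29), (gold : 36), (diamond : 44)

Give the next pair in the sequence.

Rank — repeats gold → diamond → bronze → silver: gold, diamond, bronze, silver, gold, diamond → bronze.
Second entry — differences are 4, 5, 6, … (increasing by 1 each time): 14, 18, 23, 29, 36, 44 → 53.
Combining the parts gives (bronze : 53).

(bronze : 53)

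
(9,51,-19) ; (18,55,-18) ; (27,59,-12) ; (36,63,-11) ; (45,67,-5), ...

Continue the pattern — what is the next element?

(54,71,-4)

For the first slot, +9 each step: 9, 18, 27, 36, 45 → 54.
Second slot: +4 each step; 51, 55, 59, 63, 67 → 71.
Third slot goes -19, -18, -12, -11, -5 → -4 (alternating steps +1, +6, +1, +6, …).
So the next element is (54,71,-4).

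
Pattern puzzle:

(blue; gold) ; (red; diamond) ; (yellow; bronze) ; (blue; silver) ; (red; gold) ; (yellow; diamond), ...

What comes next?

Colour: repeats blue → red → yellow, so blue, red, yellow, blue, red, yellow → blue.
Rank: repeats gold → diamond → bronze → silver, so gold, diamond, bronze, silver, gold, diamond → bronze.
Combining the parts gives (blue; bronze).

(blue; bronze)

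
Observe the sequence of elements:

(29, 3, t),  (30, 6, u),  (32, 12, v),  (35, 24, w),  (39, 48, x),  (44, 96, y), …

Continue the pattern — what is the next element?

For the first part, differences are 1, 2, 3, … (increasing by 1 each time): 29, 30, 32, 35, 39, 44 → 50.
Second part — ×2 each step: 3, 6, 12, 24, 48, 96 → 192.
Letter — letters move forward 1 place in the alphabet: t, u, v, w, x, y → z.
Combining the parts gives (50, 192, z).

(50, 192, z)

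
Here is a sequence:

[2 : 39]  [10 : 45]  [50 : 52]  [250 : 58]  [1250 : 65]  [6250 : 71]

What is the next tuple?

First value goes 2, 10, 50, 250, 1250, 6250 → 31250 (×5 each step).
For the second value, alternating steps +6, +7, +6, +7, …: 39, 45, 52, 58, 65, 71 → 78.
Putting it together: [31250 : 78].

[31250 : 78]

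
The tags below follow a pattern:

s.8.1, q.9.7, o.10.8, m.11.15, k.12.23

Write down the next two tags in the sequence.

i.13.38, g.14.61

Letter — letters move back 2 places in the alphabet: s, q, o, m, k → i → g.
Second component: +1 each step, so 8, 9, 10, 11, 12 → 13 → 14.
Third component goes 1, 7, 8, 15, 23 → 38 → 61 (each term is the sum of the two before it).
Putting the parts together: i.13.38 and then g.14.61.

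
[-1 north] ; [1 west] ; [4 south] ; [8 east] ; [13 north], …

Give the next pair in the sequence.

[19 west]

First component: differences are 2, 3, 4, … (increasing by 1 each time); -1, 1, 4, 8, 13 → 19.
Direction — repeats north → west → south → east: north, west, south, east, north → west.
So the next pair is [19 west].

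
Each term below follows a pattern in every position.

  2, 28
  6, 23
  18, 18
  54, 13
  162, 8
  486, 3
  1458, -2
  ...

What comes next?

First value goes 2, 6, 18, 54, 162, 486, 1458 → 4374 (×3 each step).
Second value goes 28, 23, 18, 13, 8, 3, -2 → -7 (−5 each step).
So the next term is 4374, -7.

4374, -7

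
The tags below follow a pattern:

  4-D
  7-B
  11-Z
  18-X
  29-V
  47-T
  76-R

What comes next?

First component: each term is the sum of the two before it, so 4, 7, 11, 18, 29, 47, 76 → 123.
Letter goes D, B, Z, X, V, T, R → P (letters move back 2 places in the alphabet, wrapping A→Z).
So the next tag is 123-P.

123-P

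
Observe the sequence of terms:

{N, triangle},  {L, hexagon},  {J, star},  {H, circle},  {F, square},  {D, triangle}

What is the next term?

For the letter, letters move back 2 places in the alphabet: N, L, J, H, F, D → B.
Shape: repeats triangle → hexagon → star → circle → square, so triangle, hexagon, star, circle, square, triangle → hexagon.
Putting it together: {B, hexagon}.

{B, hexagon}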